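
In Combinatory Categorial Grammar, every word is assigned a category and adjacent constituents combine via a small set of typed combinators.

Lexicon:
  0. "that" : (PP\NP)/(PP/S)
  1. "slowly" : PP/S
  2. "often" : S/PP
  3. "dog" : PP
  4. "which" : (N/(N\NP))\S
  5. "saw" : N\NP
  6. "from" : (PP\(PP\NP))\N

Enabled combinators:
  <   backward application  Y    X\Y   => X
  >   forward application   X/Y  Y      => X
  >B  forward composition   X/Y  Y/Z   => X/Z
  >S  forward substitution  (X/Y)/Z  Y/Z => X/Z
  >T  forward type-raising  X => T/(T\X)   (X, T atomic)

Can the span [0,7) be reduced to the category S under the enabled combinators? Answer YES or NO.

(PP\NP)/(PP/S) PP/S S/PP PP (N/(N\NP))\S N\NP (PP\(PP\NP))\N
CKY chart[0,7] = {N/(N\PP), NP/(NP\PP), PP, PP/(PP\PP), S/(S\PP)}; S ∉ chart

NO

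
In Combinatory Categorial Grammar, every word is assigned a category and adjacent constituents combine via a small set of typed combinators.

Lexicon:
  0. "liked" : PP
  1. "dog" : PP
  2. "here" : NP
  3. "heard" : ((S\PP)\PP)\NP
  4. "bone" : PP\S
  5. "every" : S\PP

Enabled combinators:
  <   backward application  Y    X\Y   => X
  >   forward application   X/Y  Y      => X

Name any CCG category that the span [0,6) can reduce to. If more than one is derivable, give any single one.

[0,6] S   <
  [0,5] PP   <
    [0,4] S   <
      [0,1] "liked" : PP
      [1,4] S\PP   <
        [1,2] "dog" : PP
        [2,4] (S\PP)\PP   <
          [2,3] "here" : NP
          [3,4] "heard" : ((S\PP)\PP)\NP
    [4,5] "bone" : PP\S
  [5,6] "every" : S\PP

S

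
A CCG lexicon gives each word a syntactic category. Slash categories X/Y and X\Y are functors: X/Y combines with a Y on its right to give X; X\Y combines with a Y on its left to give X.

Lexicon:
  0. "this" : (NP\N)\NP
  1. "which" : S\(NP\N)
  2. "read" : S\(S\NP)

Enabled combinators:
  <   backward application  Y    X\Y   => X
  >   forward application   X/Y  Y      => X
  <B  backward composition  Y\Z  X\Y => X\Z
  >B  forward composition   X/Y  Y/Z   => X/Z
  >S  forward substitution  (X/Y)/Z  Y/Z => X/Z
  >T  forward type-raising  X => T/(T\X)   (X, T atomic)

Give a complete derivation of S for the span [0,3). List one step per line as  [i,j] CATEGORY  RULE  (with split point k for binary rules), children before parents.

[0,1] (NP\N)\NP  lex  "this"
[1,2] S\(NP\N)  lex  "which"
[0,2] S\NP  <B  k=1
[2,3] S\(S\NP)  lex  "read"
[0,3] S  <  k=2

[0,3] S   <
  [0,2] S\NP   <B
    [0,1] "this" : (NP\N)\NP
    [1,2] "which" : S\(NP\N)
  [2,3] "read" : S\(S\NP)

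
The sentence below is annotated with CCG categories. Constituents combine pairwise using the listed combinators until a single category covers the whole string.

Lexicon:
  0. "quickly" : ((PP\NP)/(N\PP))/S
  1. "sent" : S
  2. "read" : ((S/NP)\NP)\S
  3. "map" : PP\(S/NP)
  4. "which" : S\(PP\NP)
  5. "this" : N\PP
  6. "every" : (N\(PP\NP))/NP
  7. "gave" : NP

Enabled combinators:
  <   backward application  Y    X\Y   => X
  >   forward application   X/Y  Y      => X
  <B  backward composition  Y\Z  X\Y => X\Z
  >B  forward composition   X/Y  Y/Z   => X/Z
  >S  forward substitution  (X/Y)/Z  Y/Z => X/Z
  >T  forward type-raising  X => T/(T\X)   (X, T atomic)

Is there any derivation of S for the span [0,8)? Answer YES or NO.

((PP\NP)/(N\PP))/S S ((S/NP)\NP)\S PP\(S/NP) S\(PP\NP) N\PP (N\(PP\NP))/NP NP
CKY chart[0,8] = {N, N/(N\N), NP/(NP\N), PP/(PP\N), S/(S\N)}; S ∉ chart

NO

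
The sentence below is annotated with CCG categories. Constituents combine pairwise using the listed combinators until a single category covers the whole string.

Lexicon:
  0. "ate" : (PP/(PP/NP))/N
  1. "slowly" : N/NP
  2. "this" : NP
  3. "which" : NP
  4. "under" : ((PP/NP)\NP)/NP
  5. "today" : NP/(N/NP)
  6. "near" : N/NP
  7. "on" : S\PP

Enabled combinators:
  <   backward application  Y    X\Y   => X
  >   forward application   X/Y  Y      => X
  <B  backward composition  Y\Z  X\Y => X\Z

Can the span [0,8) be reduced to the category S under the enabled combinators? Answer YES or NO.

YES

[0,8] S   <
  [0,7] PP   >
    [0,3] PP/(PP/NP)   >
      [0,1] "ate" : (PP/(PP/NP))/N
      [1,3] N   >
        [1,2] "slowly" : N/NP
        [2,3] "this" : NP
    [3,7] PP/NP   <
      [3,4] "which" : NP
      [4,7] (PP/NP)\NP   >
        [4,5] "under" : ((PP/NP)\NP)/NP
        [5,7] NP   >
          [5,6] "today" : NP/(N/NP)
          [6,7] "near" : N/NP
  [7,8] "on" : S\PP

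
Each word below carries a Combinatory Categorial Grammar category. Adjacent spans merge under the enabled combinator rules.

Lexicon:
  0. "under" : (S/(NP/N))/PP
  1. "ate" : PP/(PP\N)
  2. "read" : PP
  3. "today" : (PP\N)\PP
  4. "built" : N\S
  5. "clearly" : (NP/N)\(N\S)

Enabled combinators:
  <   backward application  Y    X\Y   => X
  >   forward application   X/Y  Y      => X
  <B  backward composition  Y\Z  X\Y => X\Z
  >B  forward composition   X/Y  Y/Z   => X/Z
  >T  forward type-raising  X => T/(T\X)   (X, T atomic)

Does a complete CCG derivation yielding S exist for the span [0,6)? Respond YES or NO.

[0,6] S   >
  [0,4] S/(NP/N)   >
    [0,1] "under" : (S/(NP/N))/PP
    [1,4] PP   >
      [1,2] "ate" : PP/(PP\N)
      [2,4] PP\N   <
        [2,3] "read" : PP
        [3,4] "today" : (PP\N)\PP
  [4,6] NP/N   <
    [4,5] "built" : N\S
    [5,6] "clearly" : (NP/N)\(N\S)

YES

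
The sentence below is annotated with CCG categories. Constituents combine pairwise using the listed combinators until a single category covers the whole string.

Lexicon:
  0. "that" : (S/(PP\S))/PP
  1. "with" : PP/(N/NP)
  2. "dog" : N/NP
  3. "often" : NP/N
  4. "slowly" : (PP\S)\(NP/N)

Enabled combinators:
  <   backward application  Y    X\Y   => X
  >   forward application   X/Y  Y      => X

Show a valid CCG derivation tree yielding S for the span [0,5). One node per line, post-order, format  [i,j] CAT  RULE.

[0,1] (S/(PP\S))/PP  lex  "that"
[1,2] PP/(N/NP)  lex  "with"
[2,3] N/NP  lex  "dog"
[1,3] PP  >  k=2
[0,3] S/(PP\S)  >  k=1
[3,4] NP/N  lex  "often"
[4,5] (PP\S)\(NP/N)  lex  "slowly"
[3,5] PP\S  <  k=4
[0,5] S  >  k=3

[0,5] S   >
  [0,3] S/(PP\S)   >
    [0,1] "that" : (S/(PP\S))/PP
    [1,3] PP   >
      [1,2] "with" : PP/(N/NP)
      [2,3] "dog" : N/NP
  [3,5] PP\S   <
    [3,4] "often" : NP/N
    [4,5] "slowly" : (PP\S)\(NP/N)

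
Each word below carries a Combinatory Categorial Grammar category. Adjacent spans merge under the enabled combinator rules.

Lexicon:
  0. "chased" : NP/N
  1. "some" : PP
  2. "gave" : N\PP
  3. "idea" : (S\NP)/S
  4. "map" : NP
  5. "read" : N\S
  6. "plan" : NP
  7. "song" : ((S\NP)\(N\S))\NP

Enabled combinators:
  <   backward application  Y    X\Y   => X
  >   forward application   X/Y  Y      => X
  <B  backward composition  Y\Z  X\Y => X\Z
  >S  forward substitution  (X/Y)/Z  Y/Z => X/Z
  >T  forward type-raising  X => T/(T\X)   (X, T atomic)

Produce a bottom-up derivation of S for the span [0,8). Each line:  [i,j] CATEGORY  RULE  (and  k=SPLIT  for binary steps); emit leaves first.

[0,1] NP/N  lex  "chased"
[1,2] PP  lex  "some"
[1,2] N/(N\PP)  >T
[2,3] N\PP  lex  "gave"
[1,3] N  >  k=2
[0,3] NP  >  k=1
[3,4] (S\NP)/S  lex  "idea"
[4,5] NP  lex  "map"
[5,6] N\S  lex  "read"
[6,7] NP  lex  "plan"
[7,8] ((S\NP)\(N\S))\NP  lex  "song"
[6,8] (S\NP)\(N\S)  <  k=7
[5,8] S\NP  <  k=6
[4,8] S  <  k=5
[3,8] S\NP  >  k=4
[0,8] S  <  k=3

[0,8] S   <
  [0,3] NP   >
    [0,1] "chased" : NP/N
    [1,3] N   >
      [1,2] N/(N\PP)   >T
        [1,2] "some" : PP
      [2,3] "gave" : N\PP
  [3,8] S\NP   >
    [3,4] "idea" : (S\NP)/S
    [4,8] S   <
      [4,5] "map" : NP
      [5,8] S\NP   <
        [5,6] "read" : N\S
        [6,8] (S\NP)\(N\S)   <
          [6,7] "plan" : NP
          [7,8] "song" : ((S\NP)\(N\S))\NP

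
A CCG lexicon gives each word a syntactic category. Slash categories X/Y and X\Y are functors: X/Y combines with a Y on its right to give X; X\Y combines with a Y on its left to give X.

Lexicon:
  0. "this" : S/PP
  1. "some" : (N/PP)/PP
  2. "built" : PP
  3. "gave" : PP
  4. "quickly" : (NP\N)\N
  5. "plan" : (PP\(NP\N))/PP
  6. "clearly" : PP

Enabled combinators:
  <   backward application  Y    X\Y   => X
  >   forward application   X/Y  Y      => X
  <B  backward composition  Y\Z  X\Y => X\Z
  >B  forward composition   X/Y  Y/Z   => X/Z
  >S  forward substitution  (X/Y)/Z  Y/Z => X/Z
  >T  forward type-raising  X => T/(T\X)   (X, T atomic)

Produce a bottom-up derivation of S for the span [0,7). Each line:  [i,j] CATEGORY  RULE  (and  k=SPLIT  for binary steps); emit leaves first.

[0,7] S   >
  [0,1] "this" : S/PP
  [1,7] PP   <
    [1,4] N   >
      [1,3] N/PP   >
        [1,2] "some" : (N/PP)/PP
        [2,3] "built" : PP
      [3,4] "gave" : PP
    [4,7] PP\N   <B
      [4,5] "quickly" : (NP\N)\N
      [5,7] PP\(NP\N)   >
        [5,6] "plan" : (PP\(NP\N))/PP
        [6,7] "clearly" : PP

[0,1] S/PP  lex  "this"
[1,2] (N/PP)/PP  lex  "some"
[2,3] PP  lex  "built"
[1,3] N/PP  >  k=2
[3,4] PP  lex  "gave"
[1,4] N  >  k=3
[4,5] (NP\N)\N  lex  "quickly"
[5,6] (PP\(NP\N))/PP  lex  "plan"
[6,7] PP  lex  "clearly"
[5,7] PP\(NP\N)  >  k=6
[4,7] PP\N  <B  k=5
[1,7] PP  <  k=4
[0,7] S  >  k=1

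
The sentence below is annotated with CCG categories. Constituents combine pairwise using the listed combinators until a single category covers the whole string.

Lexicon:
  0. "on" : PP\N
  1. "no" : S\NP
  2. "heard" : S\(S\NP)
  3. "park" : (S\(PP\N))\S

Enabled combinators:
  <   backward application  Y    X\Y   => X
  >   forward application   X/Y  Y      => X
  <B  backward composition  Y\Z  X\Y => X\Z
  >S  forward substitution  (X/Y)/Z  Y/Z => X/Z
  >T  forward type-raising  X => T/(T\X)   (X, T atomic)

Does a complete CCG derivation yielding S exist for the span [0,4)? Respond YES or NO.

YES

[0,4] S   <
  [0,1] "on" : PP\N
  [1,4] S\(PP\N)   <
    [1,3] S   <
      [1,2] "no" : S\NP
      [2,3] "heard" : S\(S\NP)
    [3,4] "park" : (S\(PP\N))\S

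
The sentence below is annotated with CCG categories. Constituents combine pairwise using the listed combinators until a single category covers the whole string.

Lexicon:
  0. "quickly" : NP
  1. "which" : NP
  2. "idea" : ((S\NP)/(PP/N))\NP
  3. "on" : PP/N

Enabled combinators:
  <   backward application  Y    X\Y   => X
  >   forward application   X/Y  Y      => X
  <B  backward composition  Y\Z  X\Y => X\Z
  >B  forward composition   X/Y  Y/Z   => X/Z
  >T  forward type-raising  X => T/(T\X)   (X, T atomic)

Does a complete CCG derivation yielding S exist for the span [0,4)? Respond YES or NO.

[0,4] S   <
  [0,1] "quickly" : NP
  [1,4] S\NP   >
    [1,3] (S\NP)/(PP/N)   <
      [1,2] "which" : NP
      [2,3] "idea" : ((S\NP)/(PP/N))\NP
    [3,4] "on" : PP/N

YES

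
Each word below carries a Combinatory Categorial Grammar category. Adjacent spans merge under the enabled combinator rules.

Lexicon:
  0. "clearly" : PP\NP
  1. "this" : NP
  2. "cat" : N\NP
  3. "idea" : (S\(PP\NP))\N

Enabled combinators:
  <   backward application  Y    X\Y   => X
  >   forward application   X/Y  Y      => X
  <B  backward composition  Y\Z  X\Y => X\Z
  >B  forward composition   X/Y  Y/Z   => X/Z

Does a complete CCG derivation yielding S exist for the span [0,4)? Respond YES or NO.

[0,4] S   <
  [0,1] "clearly" : PP\NP
  [1,4] S\(PP\NP)   <
    [1,3] N   <
      [1,2] "this" : NP
      [2,3] "cat" : N\NP
    [3,4] "idea" : (S\(PP\NP))\N

YES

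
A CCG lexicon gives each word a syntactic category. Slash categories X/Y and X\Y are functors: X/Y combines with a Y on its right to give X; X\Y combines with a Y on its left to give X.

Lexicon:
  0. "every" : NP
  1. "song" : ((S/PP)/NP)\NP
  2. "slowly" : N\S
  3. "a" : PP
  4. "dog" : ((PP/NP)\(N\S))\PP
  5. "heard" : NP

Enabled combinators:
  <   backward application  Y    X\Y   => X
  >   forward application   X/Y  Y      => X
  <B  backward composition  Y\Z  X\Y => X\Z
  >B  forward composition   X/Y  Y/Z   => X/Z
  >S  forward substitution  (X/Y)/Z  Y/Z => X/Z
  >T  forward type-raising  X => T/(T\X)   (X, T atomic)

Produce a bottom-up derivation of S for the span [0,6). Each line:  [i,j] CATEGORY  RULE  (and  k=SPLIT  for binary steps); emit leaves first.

[0,6] S   >
  [0,5] S/NP   >S
    [0,2] (S/PP)/NP   <
      [0,1] "every" : NP
      [1,2] "song" : ((S/PP)/NP)\NP
    [2,5] PP/NP   <
      [2,3] "slowly" : N\S
      [3,5] (PP/NP)\(N\S)   <
        [3,4] "a" : PP
        [4,5] "dog" : ((PP/NP)\(N\S))\PP
  [5,6] "heard" : NP

[0,1] NP  lex  "every"
[1,2] ((S/PP)/NP)\NP  lex  "song"
[0,2] (S/PP)/NP  <  k=1
[2,3] N\S  lex  "slowly"
[3,4] PP  lex  "a"
[4,5] ((PP/NP)\(N\S))\PP  lex  "dog"
[3,5] (PP/NP)\(N\S)  <  k=4
[2,5] PP/NP  <  k=3
[0,5] S/NP  >S  k=2
[5,6] NP  lex  "heard"
[0,6] S  >  k=5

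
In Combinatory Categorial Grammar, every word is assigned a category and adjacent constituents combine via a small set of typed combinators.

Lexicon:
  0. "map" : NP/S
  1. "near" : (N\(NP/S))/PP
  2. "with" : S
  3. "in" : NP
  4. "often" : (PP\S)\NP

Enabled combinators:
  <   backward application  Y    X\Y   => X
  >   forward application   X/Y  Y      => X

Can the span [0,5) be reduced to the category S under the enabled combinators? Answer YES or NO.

NO

NP/S (N\(NP/S))/PP S NP (PP\S)\NP
CKY chart[0,5] = {N}; S ∉ chart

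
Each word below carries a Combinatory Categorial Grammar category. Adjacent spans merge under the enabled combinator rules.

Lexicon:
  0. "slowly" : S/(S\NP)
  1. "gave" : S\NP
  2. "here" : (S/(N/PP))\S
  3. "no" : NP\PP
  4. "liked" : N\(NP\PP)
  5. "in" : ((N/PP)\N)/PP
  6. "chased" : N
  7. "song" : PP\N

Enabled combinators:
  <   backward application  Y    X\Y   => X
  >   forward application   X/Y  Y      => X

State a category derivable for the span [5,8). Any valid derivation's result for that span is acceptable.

(N/PP)\N

[0,8] S   >
  [0,3] S/(N/PP)   <
    [0,2] S   >
      [0,1] "slowly" : S/(S\NP)
      [1,2] "gave" : S\NP
    [2,3] "here" : (S/(N/PP))\S
  [3,8] N/PP   <
    [3,5] N   <
      [3,4] "no" : NP\PP
      [4,5] "liked" : N\(NP\PP)
    [5,8] (N/PP)\N   >
      [5,6] "in" : ((N/PP)\N)/PP
      [6,8] PP   <
        [6,7] "chased" : N
        [7,8] "song" : PP\N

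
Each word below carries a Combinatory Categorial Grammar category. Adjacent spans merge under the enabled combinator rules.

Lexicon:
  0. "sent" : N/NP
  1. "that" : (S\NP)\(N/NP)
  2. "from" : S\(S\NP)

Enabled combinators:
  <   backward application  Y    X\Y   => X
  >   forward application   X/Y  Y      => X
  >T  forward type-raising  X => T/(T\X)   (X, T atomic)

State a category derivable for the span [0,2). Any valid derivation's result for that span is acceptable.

[0,3] S   <
  [0,2] S\NP   <
    [0,1] "sent" : N/NP
    [1,2] "that" : (S\NP)\(N/NP)
  [2,3] "from" : S\(S\NP)

S\NP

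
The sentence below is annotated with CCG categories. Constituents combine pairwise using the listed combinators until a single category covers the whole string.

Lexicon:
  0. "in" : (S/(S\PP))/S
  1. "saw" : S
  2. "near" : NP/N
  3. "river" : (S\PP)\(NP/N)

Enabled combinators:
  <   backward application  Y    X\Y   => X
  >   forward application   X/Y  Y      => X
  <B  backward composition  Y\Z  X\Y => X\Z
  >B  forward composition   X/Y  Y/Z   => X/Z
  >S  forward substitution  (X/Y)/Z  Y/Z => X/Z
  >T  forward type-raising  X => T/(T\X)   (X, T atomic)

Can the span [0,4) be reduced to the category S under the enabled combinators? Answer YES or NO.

[0,4] S   >
  [0,2] S/(S\PP)   >
    [0,1] "in" : (S/(S\PP))/S
    [1,2] "saw" : S
  [2,4] S\PP   <
    [2,3] "near" : NP/N
    [3,4] "river" : (S\PP)\(NP/N)

YES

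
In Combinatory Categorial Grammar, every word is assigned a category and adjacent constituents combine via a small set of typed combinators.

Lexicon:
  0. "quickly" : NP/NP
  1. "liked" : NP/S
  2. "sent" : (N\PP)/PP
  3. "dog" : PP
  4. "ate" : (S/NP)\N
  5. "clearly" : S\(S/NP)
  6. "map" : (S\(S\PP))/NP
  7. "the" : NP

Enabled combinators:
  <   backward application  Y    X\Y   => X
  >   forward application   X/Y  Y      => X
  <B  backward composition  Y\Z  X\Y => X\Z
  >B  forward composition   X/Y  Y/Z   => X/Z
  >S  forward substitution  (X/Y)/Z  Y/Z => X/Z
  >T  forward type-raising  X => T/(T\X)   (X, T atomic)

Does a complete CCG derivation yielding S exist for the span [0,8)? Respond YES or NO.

NO

NP/NP NP/S (N\PP)/PP PP (S/NP)\N S\(S/NP) (S\(S\PP))/NP NP
CKY chart[0,8] = {N/(N\NP), NP, NP/(NP\NP), NP/(S\S), PP/(PP\NP), S/(S\NP)}; S ∉ chart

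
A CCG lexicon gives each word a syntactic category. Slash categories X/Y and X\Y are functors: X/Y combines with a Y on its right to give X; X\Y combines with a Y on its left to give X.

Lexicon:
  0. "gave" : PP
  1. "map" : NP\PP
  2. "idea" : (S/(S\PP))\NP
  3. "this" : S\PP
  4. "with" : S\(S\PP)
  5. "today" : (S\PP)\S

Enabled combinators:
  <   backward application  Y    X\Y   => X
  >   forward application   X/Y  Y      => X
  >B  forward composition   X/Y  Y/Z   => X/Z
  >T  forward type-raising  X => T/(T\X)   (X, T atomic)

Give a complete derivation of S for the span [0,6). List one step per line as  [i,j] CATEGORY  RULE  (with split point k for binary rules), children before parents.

[0,6] S   >
  [0,3] S/(S\PP)   <
    [0,2] NP   <
      [0,1] "gave" : PP
      [1,2] "map" : NP\PP
    [2,3] "idea" : (S/(S\PP))\NP
  [3,6] S\PP   <
    [3,5] S   <
      [3,4] "this" : S\PP
      [4,5] "with" : S\(S\PP)
    [5,6] "today" : (S\PP)\S

[0,1] PP  lex  "gave"
[1,2] NP\PP  lex  "map"
[0,2] NP  <  k=1
[2,3] (S/(S\PP))\NP  lex  "idea"
[0,3] S/(S\PP)  <  k=2
[3,4] S\PP  lex  "this"
[4,5] S\(S\PP)  lex  "with"
[3,5] S  <  k=4
[5,6] (S\PP)\S  lex  "today"
[3,6] S\PP  <  k=5
[0,6] S  >  k=3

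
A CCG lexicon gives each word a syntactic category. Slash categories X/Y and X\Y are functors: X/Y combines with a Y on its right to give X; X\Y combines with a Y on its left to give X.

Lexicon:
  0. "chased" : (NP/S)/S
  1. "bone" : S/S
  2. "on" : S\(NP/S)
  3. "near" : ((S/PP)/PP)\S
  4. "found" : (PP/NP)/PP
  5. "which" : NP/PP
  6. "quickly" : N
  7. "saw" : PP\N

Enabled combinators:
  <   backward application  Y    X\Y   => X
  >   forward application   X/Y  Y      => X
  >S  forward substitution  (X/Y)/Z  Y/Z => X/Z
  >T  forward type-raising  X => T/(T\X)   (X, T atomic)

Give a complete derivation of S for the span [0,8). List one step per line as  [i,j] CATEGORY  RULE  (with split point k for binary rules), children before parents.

[0,8] S   >
  [0,6] S/PP   >S
    [0,4] (S/PP)/PP   <
      [0,3] S   <
        [0,2] NP/S   >S
          [0,1] "chased" : (NP/S)/S
          [1,2] "bone" : S/S
        [2,3] "on" : S\(NP/S)
      [3,4] "near" : ((S/PP)/PP)\S
    [4,6] PP/PP   >S
      [4,5] "found" : (PP/NP)/PP
      [5,6] "which" : NP/PP
  [6,8] PP   <
    [6,7] "quickly" : N
    [7,8] "saw" : PP\N

[0,1] (NP/S)/S  lex  "chased"
[1,2] S/S  lex  "bone"
[0,2] NP/S  >S  k=1
[2,3] S\(NP/S)  lex  "on"
[0,3] S  <  k=2
[3,4] ((S/PP)/PP)\S  lex  "near"
[0,4] (S/PP)/PP  <  k=3
[4,5] (PP/NP)/PP  lex  "found"
[5,6] NP/PP  lex  "which"
[4,6] PP/PP  >S  k=5
[0,6] S/PP  >S  k=4
[6,7] N  lex  "quickly"
[7,8] PP\N  lex  "saw"
[6,8] PP  <  k=7
[0,8] S  >  k=6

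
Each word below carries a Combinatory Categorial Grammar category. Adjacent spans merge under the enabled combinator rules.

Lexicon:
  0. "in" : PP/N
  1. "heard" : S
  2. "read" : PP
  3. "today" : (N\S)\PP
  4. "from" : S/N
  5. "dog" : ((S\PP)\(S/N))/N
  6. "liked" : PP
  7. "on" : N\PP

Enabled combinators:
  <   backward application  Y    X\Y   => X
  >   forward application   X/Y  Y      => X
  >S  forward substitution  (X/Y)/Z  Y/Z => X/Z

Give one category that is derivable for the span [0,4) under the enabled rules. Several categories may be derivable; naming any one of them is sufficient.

[0,8] S   <
  [0,4] PP   >
    [0,1] "in" : PP/N
    [1,4] N   <
      [1,2] "heard" : S
      [2,4] N\S   <
        [2,3] "read" : PP
        [3,4] "today" : (N\S)\PP
  [4,8] S\PP   <
    [4,5] "from" : S/N
    [5,8] (S\PP)\(S/N)   >
      [5,6] "dog" : ((S\PP)\(S/N))/N
      [6,8] N   <
        [6,7] "liked" : PP
        [7,8] "on" : N\PP

PP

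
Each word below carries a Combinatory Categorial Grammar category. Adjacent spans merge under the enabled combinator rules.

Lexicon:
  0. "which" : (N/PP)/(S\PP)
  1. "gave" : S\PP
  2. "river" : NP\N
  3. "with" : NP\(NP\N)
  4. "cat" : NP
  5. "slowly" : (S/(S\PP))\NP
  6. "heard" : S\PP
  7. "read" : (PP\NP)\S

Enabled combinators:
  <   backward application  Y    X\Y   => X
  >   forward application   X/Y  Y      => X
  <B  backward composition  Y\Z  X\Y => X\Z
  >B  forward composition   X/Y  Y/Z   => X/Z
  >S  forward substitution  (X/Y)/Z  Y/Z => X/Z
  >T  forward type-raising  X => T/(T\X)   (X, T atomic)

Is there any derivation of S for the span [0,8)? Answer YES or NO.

NO

(N/PP)/(S\PP) S\PP NP\N NP\(NP\N) NP (S/(S\PP))\NP S\PP (PP\NP)\S
CKY chart[0,8] = {N, N/(N\N), N/(PP\PP), NP/(NP\N), PP/(PP\N), S/(S\N)}; S ∉ chart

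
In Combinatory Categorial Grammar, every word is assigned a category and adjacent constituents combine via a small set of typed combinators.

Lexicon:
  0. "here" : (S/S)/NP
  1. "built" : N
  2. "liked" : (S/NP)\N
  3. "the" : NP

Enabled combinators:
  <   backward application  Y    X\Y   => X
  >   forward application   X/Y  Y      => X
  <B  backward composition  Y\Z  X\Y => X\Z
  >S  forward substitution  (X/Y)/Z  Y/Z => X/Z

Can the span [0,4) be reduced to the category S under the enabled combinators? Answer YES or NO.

[0,4] S   >
  [0,3] S/NP   >S
    [0,1] "here" : (S/S)/NP
    [1,3] S/NP   <
      [1,2] "built" : N
      [2,3] "liked" : (S/NP)\N
  [3,4] "the" : NP

YES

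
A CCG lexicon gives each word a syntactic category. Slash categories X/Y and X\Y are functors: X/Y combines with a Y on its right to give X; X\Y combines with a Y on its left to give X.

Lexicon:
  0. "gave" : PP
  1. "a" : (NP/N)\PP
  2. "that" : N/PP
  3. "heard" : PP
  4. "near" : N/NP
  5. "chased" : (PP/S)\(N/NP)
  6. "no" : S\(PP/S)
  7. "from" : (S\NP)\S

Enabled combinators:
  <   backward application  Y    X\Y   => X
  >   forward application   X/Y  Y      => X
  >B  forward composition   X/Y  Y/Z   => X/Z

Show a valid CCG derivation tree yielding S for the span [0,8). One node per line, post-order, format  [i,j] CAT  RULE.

[0,8] S   <
  [0,4] NP   >
    [0,2] NP/N   <
      [0,1] "gave" : PP
      [1,2] "a" : (NP/N)\PP
    [2,4] N   >
      [2,3] "that" : N/PP
      [3,4] "heard" : PP
  [4,8] S\NP   <
    [4,7] S   <
      [4,6] PP/S   <
        [4,5] "near" : N/NP
        [5,6] "chased" : (PP/S)\(N/NP)
      [6,7] "no" : S\(PP/S)
    [7,8] "from" : (S\NP)\S

[0,1] PP  lex  "gave"
[1,2] (NP/N)\PP  lex  "a"
[0,2] NP/N  <  k=1
[2,3] N/PP  lex  "that"
[3,4] PP  lex  "heard"
[2,4] N  >  k=3
[0,4] NP  >  k=2
[4,5] N/NP  lex  "near"
[5,6] (PP/S)\(N/NP)  lex  "chased"
[4,6] PP/S  <  k=5
[6,7] S\(PP/S)  lex  "no"
[4,7] S  <  k=6
[7,8] (S\NP)\S  lex  "from"
[4,8] S\NP  <  k=7
[0,8] S  <  k=4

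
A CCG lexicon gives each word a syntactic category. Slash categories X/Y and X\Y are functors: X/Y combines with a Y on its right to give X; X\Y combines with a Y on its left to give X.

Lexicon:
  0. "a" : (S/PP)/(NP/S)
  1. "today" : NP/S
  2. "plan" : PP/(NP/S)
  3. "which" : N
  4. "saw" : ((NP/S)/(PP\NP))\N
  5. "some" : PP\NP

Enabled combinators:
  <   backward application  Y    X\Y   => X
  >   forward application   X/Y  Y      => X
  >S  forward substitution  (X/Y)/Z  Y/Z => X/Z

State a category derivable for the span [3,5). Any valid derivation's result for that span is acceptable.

(NP/S)/(PP\NP)

[0,6] S   >
  [0,2] S/PP   >
    [0,1] "a" : (S/PP)/(NP/S)
    [1,2] "today" : NP/S
  [2,6] PP   >
    [2,3] "plan" : PP/(NP/S)
    [3,6] NP/S   >
      [3,5] (NP/S)/(PP\NP)   <
        [3,4] "which" : N
        [4,5] "saw" : ((NP/S)/(PP\NP))\N
      [5,6] "some" : PP\NP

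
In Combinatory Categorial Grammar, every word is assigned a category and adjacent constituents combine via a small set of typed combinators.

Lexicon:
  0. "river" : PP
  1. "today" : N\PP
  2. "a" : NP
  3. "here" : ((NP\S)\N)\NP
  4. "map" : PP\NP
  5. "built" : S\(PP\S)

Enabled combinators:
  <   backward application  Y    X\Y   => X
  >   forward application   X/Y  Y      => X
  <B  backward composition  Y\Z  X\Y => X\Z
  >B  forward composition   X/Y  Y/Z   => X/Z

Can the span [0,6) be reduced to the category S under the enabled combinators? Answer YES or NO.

YES

[0,6] S   <
  [0,5] PP\S   <B
    [0,4] NP\S   <
      [0,2] N   <
        [0,1] "river" : PP
        [1,2] "today" : N\PP
      [2,4] (NP\S)\N   <
        [2,3] "a" : NP
        [3,4] "here" : ((NP\S)\N)\NP
    [4,5] "map" : PP\NP
  [5,6] "built" : S\(PP\S)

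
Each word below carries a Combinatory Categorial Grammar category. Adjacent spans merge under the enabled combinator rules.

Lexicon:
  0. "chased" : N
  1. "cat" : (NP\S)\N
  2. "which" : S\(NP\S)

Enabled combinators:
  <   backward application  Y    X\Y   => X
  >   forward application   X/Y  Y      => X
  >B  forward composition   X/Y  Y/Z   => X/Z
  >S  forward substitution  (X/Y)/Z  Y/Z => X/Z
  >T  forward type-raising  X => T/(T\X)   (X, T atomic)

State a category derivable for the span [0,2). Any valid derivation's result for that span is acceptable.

[0,3] S   <
  [0,2] NP\S   <
    [0,1] "chased" : N
    [1,2] "cat" : (NP\S)\N
  [2,3] "which" : S\(NP\S)

NP\S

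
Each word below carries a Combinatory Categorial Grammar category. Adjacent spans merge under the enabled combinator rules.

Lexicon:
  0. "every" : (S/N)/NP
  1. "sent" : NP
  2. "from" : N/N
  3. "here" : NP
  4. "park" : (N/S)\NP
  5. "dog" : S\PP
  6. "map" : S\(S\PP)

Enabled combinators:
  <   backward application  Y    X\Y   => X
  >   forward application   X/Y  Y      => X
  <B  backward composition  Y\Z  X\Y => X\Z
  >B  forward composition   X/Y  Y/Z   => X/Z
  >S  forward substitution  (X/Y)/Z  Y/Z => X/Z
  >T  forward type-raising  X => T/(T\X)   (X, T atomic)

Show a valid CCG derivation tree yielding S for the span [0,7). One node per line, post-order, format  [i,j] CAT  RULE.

[0,7] S   >
  [0,3] S/N   >B
    [0,2] S/N   >
      [0,1] "every" : (S/N)/NP
      [1,2] "sent" : NP
    [2,3] "from" : N/N
  [3,7] N   >
    [3,5] N/S   <
      [3,4] "here" : NP
      [4,5] "park" : (N/S)\NP
    [5,7] S   <
      [5,6] "dog" : S\PP
      [6,7] "map" : S\(S\PP)

[0,1] (S/N)/NP  lex  "every"
[1,2] NP  lex  "sent"
[0,2] S/N  >  k=1
[2,3] N/N  lex  "from"
[0,3] S/N  >B  k=2
[3,4] NP  lex  "here"
[4,5] (N/S)\NP  lex  "park"
[3,5] N/S  <  k=4
[5,6] S\PP  lex  "dog"
[6,7] S\(S\PP)  lex  "map"
[5,7] S  <  k=6
[3,7] N  >  k=5
[0,7] S  >  k=3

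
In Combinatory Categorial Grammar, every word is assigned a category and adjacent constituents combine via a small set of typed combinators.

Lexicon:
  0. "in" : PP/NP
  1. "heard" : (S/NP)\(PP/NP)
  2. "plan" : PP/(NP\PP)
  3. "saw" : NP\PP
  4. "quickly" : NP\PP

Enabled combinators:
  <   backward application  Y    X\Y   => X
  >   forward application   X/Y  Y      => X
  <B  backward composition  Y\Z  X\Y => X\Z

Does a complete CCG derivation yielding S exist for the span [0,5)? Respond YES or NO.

YES

[0,5] S   >
  [0,2] S/NP   <
    [0,1] "in" : PP/NP
    [1,2] "heard" : (S/NP)\(PP/NP)
  [2,5] NP   <
    [2,4] PP   >
      [2,3] "plan" : PP/(NP\PP)
      [3,4] "saw" : NP\PP
    [4,5] "quickly" : NP\PP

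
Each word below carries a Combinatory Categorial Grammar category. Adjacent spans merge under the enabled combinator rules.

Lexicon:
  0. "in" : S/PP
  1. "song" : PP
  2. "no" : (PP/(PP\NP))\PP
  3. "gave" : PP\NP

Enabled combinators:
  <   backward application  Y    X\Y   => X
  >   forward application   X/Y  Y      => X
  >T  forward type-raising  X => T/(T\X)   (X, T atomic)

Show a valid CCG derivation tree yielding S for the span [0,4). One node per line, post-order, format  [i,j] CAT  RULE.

[0,4] S   >
  [0,1] "in" : S/PP
  [1,4] PP   >
    [1,3] PP/(PP\NP)   <
      [1,2] "song" : PP
      [2,3] "no" : (PP/(PP\NP))\PP
    [3,4] "gave" : PP\NP

[0,1] S/PP  lex  "in"
[1,2] PP  lex  "song"
[2,3] (PP/(PP\NP))\PP  lex  "no"
[1,3] PP/(PP\NP)  <  k=2
[3,4] PP\NP  lex  "gave"
[1,4] PP  >  k=3
[0,4] S  >  k=1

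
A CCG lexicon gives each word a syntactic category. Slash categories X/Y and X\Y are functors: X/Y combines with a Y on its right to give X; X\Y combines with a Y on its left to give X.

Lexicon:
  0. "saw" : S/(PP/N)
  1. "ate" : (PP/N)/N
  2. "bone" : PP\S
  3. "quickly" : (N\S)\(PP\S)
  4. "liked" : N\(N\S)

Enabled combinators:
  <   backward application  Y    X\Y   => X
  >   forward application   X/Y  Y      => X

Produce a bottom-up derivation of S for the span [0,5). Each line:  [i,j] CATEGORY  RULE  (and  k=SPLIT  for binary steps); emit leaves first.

[0,1] S/(PP/N)  lex  "saw"
[1,2] (PP/N)/N  lex  "ate"
[2,3] PP\S  lex  "bone"
[3,4] (N\S)\(PP\S)  lex  "quickly"
[2,4] N\S  <  k=3
[4,5] N\(N\S)  lex  "liked"
[2,5] N  <  k=4
[1,5] PP/N  >  k=2
[0,5] S  >  k=1

[0,5] S   >
  [0,1] "saw" : S/(PP/N)
  [1,5] PP/N   >
    [1,2] "ate" : (PP/N)/N
    [2,5] N   <
      [2,4] N\S   <
        [2,3] "bone" : PP\S
        [3,4] "quickly" : (N\S)\(PP\S)
      [4,5] "liked" : N\(N\S)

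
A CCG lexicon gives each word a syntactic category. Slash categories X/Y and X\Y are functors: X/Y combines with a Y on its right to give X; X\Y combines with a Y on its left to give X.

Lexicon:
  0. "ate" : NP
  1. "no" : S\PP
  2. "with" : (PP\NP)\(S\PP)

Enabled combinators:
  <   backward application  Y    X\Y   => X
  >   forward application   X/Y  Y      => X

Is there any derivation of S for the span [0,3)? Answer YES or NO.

NP S\PP (PP\NP)\(S\PP)
CKY chart[0,3] = {PP}; S ∉ chart

NO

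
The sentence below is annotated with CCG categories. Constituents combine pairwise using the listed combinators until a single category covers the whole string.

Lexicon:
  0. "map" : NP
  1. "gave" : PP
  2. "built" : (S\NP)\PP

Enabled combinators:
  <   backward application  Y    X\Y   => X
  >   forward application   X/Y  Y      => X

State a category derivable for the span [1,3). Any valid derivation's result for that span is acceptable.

S\NP

[0,3] S   <
  [0,1] "map" : NP
  [1,3] S\NP   <
    [1,2] "gave" : PP
    [2,3] "built" : (S\NP)\PP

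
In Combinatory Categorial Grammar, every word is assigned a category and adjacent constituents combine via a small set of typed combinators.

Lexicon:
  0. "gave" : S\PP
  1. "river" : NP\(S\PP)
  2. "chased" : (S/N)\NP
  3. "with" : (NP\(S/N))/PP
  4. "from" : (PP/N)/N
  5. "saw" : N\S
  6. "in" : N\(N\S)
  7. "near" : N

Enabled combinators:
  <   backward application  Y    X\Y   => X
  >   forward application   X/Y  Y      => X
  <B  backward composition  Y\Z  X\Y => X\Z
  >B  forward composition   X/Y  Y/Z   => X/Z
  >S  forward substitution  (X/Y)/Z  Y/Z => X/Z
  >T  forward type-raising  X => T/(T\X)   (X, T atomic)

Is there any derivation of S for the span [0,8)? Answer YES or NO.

NO

S\PP NP\(S\PP) (S/N)\NP (NP\(S/N))/PP (PP/N)/N N\S N\(N\S) N
CKY chart[0,8] = {N/(N\NP), NP, NP/(NP\NP), PP/(PP\NP), S/(S\NP)}; S ∉ chart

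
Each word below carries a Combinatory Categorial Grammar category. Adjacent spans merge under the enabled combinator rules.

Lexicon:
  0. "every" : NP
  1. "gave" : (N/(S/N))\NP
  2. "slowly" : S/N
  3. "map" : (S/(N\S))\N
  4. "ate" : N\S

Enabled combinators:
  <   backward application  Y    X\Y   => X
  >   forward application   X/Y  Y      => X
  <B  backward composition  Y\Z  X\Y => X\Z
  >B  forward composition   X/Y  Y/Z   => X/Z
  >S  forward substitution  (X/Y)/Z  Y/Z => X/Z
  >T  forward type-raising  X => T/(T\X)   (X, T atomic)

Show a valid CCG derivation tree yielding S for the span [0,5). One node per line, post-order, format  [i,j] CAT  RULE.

[0,1] NP  lex  "every"
[1,2] (N/(S/N))\NP  lex  "gave"
[0,2] N/(S/N)  <  k=1
[2,3] S/N  lex  "slowly"
[0,3] N  >  k=2
[3,4] (S/(N\S))\N  lex  "map"
[0,4] S/(N\S)  <  k=3
[4,5] N\S  lex  "ate"
[0,5] S  >  k=4

[0,5] S   >
  [0,4] S/(N\S)   <
    [0,3] N   >
      [0,2] N/(S/N)   <
        [0,1] "every" : NP
        [1,2] "gave" : (N/(S/N))\NP
      [2,3] "slowly" : S/N
    [3,4] "map" : (S/(N\S))\N
  [4,5] "ate" : N\S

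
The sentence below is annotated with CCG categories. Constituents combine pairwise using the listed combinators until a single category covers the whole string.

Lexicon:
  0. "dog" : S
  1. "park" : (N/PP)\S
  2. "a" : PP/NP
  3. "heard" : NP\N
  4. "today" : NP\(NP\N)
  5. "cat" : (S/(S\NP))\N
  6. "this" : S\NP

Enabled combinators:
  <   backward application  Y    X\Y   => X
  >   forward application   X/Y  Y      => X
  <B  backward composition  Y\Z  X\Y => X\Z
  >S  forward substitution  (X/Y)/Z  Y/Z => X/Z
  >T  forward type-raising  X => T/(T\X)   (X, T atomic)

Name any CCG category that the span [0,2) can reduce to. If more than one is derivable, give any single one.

[0,7] S   >
  [0,6] S/(S\NP)   <
    [0,5] N   >
      [0,2] N/PP   <
        [0,1] "dog" : S
        [1,2] "park" : (N/PP)\S
      [2,5] PP   >
        [2,3] "a" : PP/NP
        [3,5] NP   <
          [3,4] "heard" : NP\N
          [4,5] "today" : NP\(NP\N)
    [5,6] "cat" : (S/(S\NP))\N
  [6,7] "this" : S\NP

N/PP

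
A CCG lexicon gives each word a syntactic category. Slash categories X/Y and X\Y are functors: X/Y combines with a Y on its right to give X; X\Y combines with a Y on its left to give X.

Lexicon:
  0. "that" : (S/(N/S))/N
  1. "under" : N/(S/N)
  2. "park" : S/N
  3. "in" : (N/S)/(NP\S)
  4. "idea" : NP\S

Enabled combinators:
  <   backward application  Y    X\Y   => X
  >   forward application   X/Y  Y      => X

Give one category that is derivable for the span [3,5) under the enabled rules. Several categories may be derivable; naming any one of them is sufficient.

[0,5] S   >
  [0,3] S/(N/S)   >
    [0,1] "that" : (S/(N/S))/N
    [1,3] N   >
      [1,2] "under" : N/(S/N)
      [2,3] "park" : S/N
  [3,5] N/S   >
    [3,4] "in" : (N/S)/(NP\S)
    [4,5] "idea" : NP\S

N/S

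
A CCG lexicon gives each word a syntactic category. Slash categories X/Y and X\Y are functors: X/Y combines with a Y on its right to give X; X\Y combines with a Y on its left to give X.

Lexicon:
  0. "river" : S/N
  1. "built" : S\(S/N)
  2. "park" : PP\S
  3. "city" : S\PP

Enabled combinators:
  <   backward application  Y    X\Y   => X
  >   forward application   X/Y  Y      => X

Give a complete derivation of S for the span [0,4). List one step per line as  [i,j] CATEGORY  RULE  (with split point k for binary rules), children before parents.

[0,1] S/N  lex  "river"
[1,2] S\(S/N)  lex  "built"
[0,2] S  <  k=1
[2,3] PP\S  lex  "park"
[0,3] PP  <  k=2
[3,4] S\PP  lex  "city"
[0,4] S  <  k=3

[0,4] S   <
  [0,3] PP   <
    [0,2] S   <
      [0,1] "river" : S/N
      [1,2] "built" : S\(S/N)
    [2,3] "park" : PP\S
  [3,4] "city" : S\PP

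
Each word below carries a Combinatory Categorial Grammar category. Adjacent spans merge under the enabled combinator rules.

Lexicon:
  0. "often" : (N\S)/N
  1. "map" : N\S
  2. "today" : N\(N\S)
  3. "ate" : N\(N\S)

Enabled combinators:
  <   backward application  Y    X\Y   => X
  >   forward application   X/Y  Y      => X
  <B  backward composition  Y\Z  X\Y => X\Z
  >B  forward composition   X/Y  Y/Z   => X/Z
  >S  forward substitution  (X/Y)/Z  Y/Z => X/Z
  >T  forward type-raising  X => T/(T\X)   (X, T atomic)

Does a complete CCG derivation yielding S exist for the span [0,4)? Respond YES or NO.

(N\S)/N N\S N\(N\S) N\(N\S)
CKY chart[0,4] = {N, N/(N\N), NP/(NP\N), PP/(PP\N), S/(S\N)}; S ∉ chart

NO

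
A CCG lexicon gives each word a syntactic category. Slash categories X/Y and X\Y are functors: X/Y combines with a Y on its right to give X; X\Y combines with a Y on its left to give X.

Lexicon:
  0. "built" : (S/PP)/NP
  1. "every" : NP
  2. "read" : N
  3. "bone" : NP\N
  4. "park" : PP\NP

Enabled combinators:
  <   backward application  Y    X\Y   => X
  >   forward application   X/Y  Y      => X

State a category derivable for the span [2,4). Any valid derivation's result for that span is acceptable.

[0,5] S   >
  [0,2] S/PP   >
    [0,1] "built" : (S/PP)/NP
    [1,2] "every" : NP
  [2,5] PP   <
    [2,4] NP   <
      [2,3] "read" : N
      [3,4] "bone" : NP\N
    [4,5] "park" : PP\NP

NP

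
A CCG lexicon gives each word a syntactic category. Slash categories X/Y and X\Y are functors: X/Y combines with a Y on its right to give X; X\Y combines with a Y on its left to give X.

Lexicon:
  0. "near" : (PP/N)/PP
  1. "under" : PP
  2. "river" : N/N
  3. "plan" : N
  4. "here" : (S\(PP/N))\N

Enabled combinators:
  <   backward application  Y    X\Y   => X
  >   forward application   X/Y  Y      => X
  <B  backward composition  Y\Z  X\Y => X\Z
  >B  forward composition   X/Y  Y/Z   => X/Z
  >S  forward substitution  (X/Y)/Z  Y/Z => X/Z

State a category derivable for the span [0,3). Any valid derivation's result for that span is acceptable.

PP/N

[0,5] S   <
  [0,3] PP/N   >B
    [0,2] PP/N   >
      [0,1] "near" : (PP/N)/PP
      [1,2] "under" : PP
    [2,3] "river" : N/N
  [3,5] S\(PP/N)   <
    [3,4] "plan" : N
    [4,5] "here" : (S\(PP/N))\N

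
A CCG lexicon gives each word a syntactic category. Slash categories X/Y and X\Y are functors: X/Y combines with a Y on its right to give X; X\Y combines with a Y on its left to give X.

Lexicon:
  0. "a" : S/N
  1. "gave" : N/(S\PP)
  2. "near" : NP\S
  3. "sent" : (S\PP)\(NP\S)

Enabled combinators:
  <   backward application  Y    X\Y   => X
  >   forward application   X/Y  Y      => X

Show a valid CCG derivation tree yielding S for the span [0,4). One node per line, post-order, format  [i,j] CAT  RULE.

[0,4] S   >
  [0,1] "a" : S/N
  [1,4] N   >
    [1,2] "gave" : N/(S\PP)
    [2,4] S\PP   <
      [2,3] "near" : NP\S
      [3,4] "sent" : (S\PP)\(NP\S)

[0,1] S/N  lex  "a"
[1,2] N/(S\PP)  lex  "gave"
[2,3] NP\S  lex  "near"
[3,4] (S\PP)\(NP\S)  lex  "sent"
[2,4] S\PP  <  k=3
[1,4] N  >  k=2
[0,4] S  >  k=1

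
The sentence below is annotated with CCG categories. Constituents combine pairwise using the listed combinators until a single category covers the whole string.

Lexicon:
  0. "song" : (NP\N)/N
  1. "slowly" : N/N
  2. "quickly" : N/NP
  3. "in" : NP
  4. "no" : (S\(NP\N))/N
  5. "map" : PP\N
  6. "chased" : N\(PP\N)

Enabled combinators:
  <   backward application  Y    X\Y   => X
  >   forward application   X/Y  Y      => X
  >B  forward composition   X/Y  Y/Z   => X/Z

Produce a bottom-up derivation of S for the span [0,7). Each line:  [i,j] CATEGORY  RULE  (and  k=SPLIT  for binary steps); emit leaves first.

[0,1] (NP\N)/N  lex  "song"
[1,2] N/N  lex  "slowly"
[2,3] N/NP  lex  "quickly"
[1,3] N/NP  >B  k=2
[3,4] NP  lex  "in"
[1,4] N  >  k=3
[0,4] NP\N  >  k=1
[4,5] (S\(NP\N))/N  lex  "no"
[5,6] PP\N  lex  "map"
[6,7] N\(PP\N)  lex  "chased"
[5,7] N  <  k=6
[4,7] S\(NP\N)  >  k=5
[0,7] S  <  k=4

[0,7] S   <
  [0,4] NP\N   >
    [0,1] "song" : (NP\N)/N
    [1,4] N   >
      [1,3] N/NP   >B
        [1,2] "slowly" : N/N
        [2,3] "quickly" : N/NP
      [3,4] "in" : NP
  [4,7] S\(NP\N)   >
    [4,5] "no" : (S\(NP\N))/N
    [5,7] N   <
      [5,6] "map" : PP\N
      [6,7] "chased" : N\(PP\N)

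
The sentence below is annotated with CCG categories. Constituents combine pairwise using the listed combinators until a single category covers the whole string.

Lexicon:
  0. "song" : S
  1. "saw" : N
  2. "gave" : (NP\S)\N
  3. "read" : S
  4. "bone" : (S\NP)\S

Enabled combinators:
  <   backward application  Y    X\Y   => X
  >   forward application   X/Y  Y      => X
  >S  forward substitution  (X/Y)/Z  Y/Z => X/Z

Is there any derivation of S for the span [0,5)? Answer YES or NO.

YES

[0,5] S   <
  [0,3] NP   <
    [0,1] "song" : S
    [1,3] NP\S   <
      [1,2] "saw" : N
      [2,3] "gave" : (NP\S)\N
  [3,5] S\NP   <
    [3,4] "read" : S
    [4,5] "bone" : (S\NP)\S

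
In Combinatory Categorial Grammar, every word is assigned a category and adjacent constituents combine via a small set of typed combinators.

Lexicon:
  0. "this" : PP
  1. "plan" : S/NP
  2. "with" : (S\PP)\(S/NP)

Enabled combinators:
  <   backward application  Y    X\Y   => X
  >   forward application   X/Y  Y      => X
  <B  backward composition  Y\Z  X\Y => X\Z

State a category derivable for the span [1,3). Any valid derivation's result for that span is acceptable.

S\PP

[0,3] S   <
  [0,1] "this" : PP
  [1,3] S\PP   <
    [1,2] "plan" : S/NP
    [2,3] "with" : (S\PP)\(S/NP)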